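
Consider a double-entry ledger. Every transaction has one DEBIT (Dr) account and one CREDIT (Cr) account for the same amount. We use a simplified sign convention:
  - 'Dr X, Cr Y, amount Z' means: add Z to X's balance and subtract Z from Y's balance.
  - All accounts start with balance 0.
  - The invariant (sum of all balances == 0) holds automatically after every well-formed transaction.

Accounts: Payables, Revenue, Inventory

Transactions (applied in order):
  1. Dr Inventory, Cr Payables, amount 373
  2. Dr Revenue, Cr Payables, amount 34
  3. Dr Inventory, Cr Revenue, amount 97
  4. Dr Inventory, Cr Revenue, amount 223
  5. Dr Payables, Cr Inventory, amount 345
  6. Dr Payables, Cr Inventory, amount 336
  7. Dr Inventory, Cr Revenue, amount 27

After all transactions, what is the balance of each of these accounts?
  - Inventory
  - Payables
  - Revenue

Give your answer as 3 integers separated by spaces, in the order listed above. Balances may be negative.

Answer: 39 274 -313

Derivation:
After txn 1 (Dr Inventory, Cr Payables, amount 373): Inventory=373 Payables=-373
After txn 2 (Dr Revenue, Cr Payables, amount 34): Inventory=373 Payables=-407 Revenue=34
After txn 3 (Dr Inventory, Cr Revenue, amount 97): Inventory=470 Payables=-407 Revenue=-63
After txn 4 (Dr Inventory, Cr Revenue, amount 223): Inventory=693 Payables=-407 Revenue=-286
After txn 5 (Dr Payables, Cr Inventory, amount 345): Inventory=348 Payables=-62 Revenue=-286
After txn 6 (Dr Payables, Cr Inventory, amount 336): Inventory=12 Payables=274 Revenue=-286
After txn 7 (Dr Inventory, Cr Revenue, amount 27): Inventory=39 Payables=274 Revenue=-313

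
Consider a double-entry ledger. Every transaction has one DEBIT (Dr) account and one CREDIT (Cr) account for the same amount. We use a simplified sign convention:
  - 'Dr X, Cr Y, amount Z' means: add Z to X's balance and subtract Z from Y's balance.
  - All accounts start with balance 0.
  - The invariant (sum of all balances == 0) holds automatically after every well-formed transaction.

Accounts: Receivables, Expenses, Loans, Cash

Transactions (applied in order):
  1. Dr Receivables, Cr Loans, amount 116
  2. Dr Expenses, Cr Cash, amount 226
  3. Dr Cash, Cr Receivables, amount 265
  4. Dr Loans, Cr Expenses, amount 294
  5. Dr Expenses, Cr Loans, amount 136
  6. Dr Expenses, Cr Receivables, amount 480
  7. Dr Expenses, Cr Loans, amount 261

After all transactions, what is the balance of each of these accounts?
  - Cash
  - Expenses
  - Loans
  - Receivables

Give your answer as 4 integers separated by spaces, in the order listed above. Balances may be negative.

Answer: 39 809 -219 -629

Derivation:
After txn 1 (Dr Receivables, Cr Loans, amount 116): Loans=-116 Receivables=116
After txn 2 (Dr Expenses, Cr Cash, amount 226): Cash=-226 Expenses=226 Loans=-116 Receivables=116
After txn 3 (Dr Cash, Cr Receivables, amount 265): Cash=39 Expenses=226 Loans=-116 Receivables=-149
After txn 4 (Dr Loans, Cr Expenses, amount 294): Cash=39 Expenses=-68 Loans=178 Receivables=-149
After txn 5 (Dr Expenses, Cr Loans, amount 136): Cash=39 Expenses=68 Loans=42 Receivables=-149
After txn 6 (Dr Expenses, Cr Receivables, amount 480): Cash=39 Expenses=548 Loans=42 Receivables=-629
After txn 7 (Dr Expenses, Cr Loans, amount 261): Cash=39 Expenses=809 Loans=-219 Receivables=-629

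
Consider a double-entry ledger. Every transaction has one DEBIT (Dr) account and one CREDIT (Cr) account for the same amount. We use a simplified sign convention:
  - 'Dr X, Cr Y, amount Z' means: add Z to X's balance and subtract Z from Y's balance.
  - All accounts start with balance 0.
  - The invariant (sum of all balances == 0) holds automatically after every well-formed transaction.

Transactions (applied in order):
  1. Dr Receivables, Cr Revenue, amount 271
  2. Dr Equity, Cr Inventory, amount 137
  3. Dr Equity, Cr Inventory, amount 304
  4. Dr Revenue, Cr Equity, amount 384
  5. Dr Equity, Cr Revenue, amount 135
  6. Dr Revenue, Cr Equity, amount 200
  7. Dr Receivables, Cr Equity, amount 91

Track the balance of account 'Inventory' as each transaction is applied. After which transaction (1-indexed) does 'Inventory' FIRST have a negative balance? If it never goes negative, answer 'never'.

Answer: 2

Derivation:
After txn 1: Inventory=0
After txn 2: Inventory=-137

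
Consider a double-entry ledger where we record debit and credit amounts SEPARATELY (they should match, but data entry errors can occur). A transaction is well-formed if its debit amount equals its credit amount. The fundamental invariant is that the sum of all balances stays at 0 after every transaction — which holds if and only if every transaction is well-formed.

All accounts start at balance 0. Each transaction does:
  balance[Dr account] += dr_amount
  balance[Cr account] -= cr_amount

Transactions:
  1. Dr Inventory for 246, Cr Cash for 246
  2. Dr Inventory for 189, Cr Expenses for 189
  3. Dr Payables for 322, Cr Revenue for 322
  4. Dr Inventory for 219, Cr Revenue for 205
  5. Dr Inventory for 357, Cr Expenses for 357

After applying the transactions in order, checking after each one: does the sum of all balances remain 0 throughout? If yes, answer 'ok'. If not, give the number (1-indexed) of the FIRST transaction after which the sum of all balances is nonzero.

After txn 1: dr=246 cr=246 sum_balances=0
After txn 2: dr=189 cr=189 sum_balances=0
After txn 3: dr=322 cr=322 sum_balances=0
After txn 4: dr=219 cr=205 sum_balances=14
After txn 5: dr=357 cr=357 sum_balances=14

Answer: 4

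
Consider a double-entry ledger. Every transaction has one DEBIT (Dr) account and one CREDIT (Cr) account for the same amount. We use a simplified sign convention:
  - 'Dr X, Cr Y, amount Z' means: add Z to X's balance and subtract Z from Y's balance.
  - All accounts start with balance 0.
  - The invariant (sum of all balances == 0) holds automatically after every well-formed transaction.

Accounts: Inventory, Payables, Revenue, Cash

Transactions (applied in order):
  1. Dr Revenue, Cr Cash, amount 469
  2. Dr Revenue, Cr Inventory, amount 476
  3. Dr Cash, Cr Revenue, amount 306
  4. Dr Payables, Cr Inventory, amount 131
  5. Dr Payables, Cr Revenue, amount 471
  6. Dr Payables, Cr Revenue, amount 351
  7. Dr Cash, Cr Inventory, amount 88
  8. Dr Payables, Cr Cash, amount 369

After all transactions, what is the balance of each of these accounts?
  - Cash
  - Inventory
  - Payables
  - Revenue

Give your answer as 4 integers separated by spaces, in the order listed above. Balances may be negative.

Answer: -444 -695 1322 -183

Derivation:
After txn 1 (Dr Revenue, Cr Cash, amount 469): Cash=-469 Revenue=469
After txn 2 (Dr Revenue, Cr Inventory, amount 476): Cash=-469 Inventory=-476 Revenue=945
After txn 3 (Dr Cash, Cr Revenue, amount 306): Cash=-163 Inventory=-476 Revenue=639
After txn 4 (Dr Payables, Cr Inventory, amount 131): Cash=-163 Inventory=-607 Payables=131 Revenue=639
After txn 5 (Dr Payables, Cr Revenue, amount 471): Cash=-163 Inventory=-607 Payables=602 Revenue=168
After txn 6 (Dr Payables, Cr Revenue, amount 351): Cash=-163 Inventory=-607 Payables=953 Revenue=-183
After txn 7 (Dr Cash, Cr Inventory, amount 88): Cash=-75 Inventory=-695 Payables=953 Revenue=-183
After txn 8 (Dr Payables, Cr Cash, amount 369): Cash=-444 Inventory=-695 Payables=1322 Revenue=-183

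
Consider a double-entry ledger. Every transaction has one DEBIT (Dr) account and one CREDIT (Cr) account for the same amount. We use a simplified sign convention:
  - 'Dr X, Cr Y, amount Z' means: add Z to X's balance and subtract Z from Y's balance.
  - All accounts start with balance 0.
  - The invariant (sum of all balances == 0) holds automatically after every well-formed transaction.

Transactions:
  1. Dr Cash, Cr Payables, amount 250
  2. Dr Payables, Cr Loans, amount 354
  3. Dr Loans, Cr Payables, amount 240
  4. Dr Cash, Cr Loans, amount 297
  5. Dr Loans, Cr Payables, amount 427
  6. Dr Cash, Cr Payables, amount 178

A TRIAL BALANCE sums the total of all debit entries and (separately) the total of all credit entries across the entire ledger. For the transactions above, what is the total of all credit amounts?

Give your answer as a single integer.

Answer: 1746

Derivation:
Txn 1: credit+=250
Txn 2: credit+=354
Txn 3: credit+=240
Txn 4: credit+=297
Txn 5: credit+=427
Txn 6: credit+=178
Total credits = 1746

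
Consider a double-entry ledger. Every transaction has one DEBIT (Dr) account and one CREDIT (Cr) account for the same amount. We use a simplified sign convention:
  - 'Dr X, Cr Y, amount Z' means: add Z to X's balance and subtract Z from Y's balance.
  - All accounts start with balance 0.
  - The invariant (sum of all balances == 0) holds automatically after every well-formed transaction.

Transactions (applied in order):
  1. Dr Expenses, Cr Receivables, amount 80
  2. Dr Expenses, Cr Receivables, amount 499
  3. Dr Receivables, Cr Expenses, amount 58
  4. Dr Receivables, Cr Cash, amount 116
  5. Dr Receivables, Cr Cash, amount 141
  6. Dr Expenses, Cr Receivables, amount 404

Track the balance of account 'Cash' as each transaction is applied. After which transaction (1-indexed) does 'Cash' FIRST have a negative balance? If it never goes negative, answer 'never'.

Answer: 4

Derivation:
After txn 1: Cash=0
After txn 2: Cash=0
After txn 3: Cash=0
After txn 4: Cash=-116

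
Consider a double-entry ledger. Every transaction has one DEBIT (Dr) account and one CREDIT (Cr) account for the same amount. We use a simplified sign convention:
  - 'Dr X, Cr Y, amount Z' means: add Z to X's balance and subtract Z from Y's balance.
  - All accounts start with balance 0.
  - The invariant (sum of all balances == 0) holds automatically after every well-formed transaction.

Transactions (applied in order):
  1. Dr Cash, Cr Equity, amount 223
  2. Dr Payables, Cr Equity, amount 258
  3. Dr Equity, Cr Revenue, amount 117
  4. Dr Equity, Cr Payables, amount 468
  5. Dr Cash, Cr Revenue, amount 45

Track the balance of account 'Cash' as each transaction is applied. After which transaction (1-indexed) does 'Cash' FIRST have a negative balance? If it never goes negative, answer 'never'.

Answer: never

Derivation:
After txn 1: Cash=223
After txn 2: Cash=223
After txn 3: Cash=223
After txn 4: Cash=223
After txn 5: Cash=268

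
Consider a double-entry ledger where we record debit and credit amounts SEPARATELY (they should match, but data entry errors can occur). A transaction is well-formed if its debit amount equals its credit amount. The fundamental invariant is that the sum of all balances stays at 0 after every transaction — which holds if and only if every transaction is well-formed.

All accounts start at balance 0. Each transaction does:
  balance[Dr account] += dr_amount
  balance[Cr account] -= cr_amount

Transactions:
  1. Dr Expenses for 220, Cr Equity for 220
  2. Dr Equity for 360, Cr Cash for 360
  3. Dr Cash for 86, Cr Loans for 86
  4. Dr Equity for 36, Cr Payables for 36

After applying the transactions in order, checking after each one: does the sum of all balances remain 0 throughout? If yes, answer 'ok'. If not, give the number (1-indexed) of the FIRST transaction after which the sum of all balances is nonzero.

Answer: ok

Derivation:
After txn 1: dr=220 cr=220 sum_balances=0
After txn 2: dr=360 cr=360 sum_balances=0
After txn 3: dr=86 cr=86 sum_balances=0
After txn 4: dr=36 cr=36 sum_balances=0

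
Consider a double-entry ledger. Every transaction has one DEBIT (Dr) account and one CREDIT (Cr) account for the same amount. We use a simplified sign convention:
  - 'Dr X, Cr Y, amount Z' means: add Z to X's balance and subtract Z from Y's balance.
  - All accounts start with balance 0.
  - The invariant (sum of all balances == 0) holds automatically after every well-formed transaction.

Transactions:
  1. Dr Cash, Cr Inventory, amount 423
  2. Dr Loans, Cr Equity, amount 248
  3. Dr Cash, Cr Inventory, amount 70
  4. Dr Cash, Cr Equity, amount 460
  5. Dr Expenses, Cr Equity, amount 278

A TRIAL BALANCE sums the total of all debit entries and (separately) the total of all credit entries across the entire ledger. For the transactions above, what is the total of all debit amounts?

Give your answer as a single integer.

Txn 1: debit+=423
Txn 2: debit+=248
Txn 3: debit+=70
Txn 4: debit+=460
Txn 5: debit+=278
Total debits = 1479

Answer: 1479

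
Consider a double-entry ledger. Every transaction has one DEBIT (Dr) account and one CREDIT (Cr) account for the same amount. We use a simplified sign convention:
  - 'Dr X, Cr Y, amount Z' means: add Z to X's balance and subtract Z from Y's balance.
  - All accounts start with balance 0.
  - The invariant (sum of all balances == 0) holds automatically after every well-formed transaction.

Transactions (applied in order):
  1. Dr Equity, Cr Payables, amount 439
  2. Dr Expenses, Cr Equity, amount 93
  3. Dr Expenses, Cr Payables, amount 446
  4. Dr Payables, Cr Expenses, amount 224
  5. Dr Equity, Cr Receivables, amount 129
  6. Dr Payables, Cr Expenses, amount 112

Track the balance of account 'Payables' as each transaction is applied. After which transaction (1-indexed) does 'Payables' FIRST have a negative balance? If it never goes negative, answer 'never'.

After txn 1: Payables=-439

Answer: 1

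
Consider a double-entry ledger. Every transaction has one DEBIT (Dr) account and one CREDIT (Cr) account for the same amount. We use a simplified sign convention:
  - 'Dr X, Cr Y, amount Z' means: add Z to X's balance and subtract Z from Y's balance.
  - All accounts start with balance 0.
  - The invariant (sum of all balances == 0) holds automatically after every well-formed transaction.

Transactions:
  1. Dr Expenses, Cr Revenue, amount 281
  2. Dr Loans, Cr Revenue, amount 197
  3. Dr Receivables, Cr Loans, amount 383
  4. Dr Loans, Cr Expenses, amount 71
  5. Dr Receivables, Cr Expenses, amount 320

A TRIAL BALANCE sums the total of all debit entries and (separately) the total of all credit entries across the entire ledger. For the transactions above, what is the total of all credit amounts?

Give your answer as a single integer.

Answer: 1252

Derivation:
Txn 1: credit+=281
Txn 2: credit+=197
Txn 3: credit+=383
Txn 4: credit+=71
Txn 5: credit+=320
Total credits = 1252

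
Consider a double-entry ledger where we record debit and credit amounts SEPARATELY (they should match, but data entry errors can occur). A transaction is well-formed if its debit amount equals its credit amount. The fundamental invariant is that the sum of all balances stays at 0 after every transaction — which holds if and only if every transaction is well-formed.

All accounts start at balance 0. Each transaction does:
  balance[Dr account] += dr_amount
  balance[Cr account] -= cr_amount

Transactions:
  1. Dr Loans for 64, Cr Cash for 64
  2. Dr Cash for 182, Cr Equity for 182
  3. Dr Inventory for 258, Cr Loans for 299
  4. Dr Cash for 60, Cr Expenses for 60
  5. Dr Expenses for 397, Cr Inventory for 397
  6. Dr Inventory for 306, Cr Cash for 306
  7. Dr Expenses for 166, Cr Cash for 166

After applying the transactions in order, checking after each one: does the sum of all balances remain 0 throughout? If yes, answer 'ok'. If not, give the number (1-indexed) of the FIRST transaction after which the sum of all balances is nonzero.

Answer: 3

Derivation:
After txn 1: dr=64 cr=64 sum_balances=0
After txn 2: dr=182 cr=182 sum_balances=0
After txn 3: dr=258 cr=299 sum_balances=-41
After txn 4: dr=60 cr=60 sum_balances=-41
After txn 5: dr=397 cr=397 sum_balances=-41
After txn 6: dr=306 cr=306 sum_balances=-41
After txn 7: dr=166 cr=166 sum_balances=-41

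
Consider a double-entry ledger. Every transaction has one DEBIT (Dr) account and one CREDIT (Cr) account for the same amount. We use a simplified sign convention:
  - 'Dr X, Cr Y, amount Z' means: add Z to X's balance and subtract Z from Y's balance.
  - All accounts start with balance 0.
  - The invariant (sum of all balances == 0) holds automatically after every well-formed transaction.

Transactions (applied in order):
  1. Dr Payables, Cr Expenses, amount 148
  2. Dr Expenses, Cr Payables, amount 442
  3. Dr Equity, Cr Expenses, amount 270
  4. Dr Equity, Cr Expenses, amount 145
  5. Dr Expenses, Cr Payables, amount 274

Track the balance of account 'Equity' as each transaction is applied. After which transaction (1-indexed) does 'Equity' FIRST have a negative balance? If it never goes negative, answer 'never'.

After txn 1: Equity=0
After txn 2: Equity=0
After txn 3: Equity=270
After txn 4: Equity=415
After txn 5: Equity=415

Answer: never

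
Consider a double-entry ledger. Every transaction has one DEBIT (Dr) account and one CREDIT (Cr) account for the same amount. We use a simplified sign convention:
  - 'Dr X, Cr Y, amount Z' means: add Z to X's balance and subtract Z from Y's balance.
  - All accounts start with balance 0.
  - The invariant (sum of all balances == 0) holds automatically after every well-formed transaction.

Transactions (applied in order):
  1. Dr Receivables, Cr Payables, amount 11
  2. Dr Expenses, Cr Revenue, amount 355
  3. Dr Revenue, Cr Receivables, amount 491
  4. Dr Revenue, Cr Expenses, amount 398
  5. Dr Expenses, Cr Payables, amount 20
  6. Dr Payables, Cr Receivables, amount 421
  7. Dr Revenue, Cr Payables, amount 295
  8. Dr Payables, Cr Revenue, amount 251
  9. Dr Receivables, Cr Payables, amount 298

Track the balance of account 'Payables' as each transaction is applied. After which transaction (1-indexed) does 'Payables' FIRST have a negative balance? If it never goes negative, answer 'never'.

Answer: 1

Derivation:
After txn 1: Payables=-11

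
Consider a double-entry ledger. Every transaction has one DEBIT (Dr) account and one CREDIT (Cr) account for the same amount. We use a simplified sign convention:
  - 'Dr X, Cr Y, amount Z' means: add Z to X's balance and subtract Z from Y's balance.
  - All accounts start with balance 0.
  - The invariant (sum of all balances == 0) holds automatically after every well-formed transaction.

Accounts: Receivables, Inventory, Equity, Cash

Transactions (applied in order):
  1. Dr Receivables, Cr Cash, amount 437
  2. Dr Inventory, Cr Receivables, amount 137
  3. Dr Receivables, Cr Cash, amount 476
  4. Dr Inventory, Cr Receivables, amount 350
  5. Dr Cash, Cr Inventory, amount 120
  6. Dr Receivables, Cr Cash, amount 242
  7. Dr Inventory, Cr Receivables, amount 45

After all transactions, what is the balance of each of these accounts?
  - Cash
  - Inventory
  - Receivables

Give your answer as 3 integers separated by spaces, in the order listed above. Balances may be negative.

Answer: -1035 412 623

Derivation:
After txn 1 (Dr Receivables, Cr Cash, amount 437): Cash=-437 Receivables=437
After txn 2 (Dr Inventory, Cr Receivables, amount 137): Cash=-437 Inventory=137 Receivables=300
After txn 3 (Dr Receivables, Cr Cash, amount 476): Cash=-913 Inventory=137 Receivables=776
After txn 4 (Dr Inventory, Cr Receivables, amount 350): Cash=-913 Inventory=487 Receivables=426
After txn 5 (Dr Cash, Cr Inventory, amount 120): Cash=-793 Inventory=367 Receivables=426
After txn 6 (Dr Receivables, Cr Cash, amount 242): Cash=-1035 Inventory=367 Receivables=668
After txn 7 (Dr Inventory, Cr Receivables, amount 45): Cash=-1035 Inventory=412 Receivables=623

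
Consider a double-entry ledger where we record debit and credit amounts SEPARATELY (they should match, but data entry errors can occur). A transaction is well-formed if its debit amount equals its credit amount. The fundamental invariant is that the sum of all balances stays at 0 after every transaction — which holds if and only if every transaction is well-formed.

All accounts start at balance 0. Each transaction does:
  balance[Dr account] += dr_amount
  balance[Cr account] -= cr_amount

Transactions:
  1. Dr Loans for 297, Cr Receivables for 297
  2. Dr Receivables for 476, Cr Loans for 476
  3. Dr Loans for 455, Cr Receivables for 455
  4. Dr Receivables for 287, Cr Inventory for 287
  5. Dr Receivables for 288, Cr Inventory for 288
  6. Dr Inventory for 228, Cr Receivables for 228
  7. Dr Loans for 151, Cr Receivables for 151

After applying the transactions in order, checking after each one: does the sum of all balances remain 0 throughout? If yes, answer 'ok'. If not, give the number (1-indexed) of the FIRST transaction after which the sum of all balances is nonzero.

After txn 1: dr=297 cr=297 sum_balances=0
After txn 2: dr=476 cr=476 sum_balances=0
After txn 3: dr=455 cr=455 sum_balances=0
After txn 4: dr=287 cr=287 sum_balances=0
After txn 5: dr=288 cr=288 sum_balances=0
After txn 6: dr=228 cr=228 sum_balances=0
After txn 7: dr=151 cr=151 sum_balances=0

Answer: ok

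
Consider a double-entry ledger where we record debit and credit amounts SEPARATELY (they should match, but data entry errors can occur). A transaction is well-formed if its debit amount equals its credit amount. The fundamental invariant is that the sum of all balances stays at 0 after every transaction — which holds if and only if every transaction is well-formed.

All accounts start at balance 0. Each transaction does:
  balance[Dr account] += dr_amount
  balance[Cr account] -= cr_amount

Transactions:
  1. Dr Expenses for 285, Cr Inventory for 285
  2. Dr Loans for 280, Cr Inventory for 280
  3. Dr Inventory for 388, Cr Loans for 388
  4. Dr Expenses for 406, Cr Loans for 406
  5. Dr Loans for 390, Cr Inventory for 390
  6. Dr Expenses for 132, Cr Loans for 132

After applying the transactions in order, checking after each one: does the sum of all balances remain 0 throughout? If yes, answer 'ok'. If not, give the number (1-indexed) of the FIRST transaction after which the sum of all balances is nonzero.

Answer: ok

Derivation:
After txn 1: dr=285 cr=285 sum_balances=0
After txn 2: dr=280 cr=280 sum_balances=0
After txn 3: dr=388 cr=388 sum_balances=0
After txn 4: dr=406 cr=406 sum_balances=0
After txn 5: dr=390 cr=390 sum_balances=0
After txn 6: dr=132 cr=132 sum_balances=0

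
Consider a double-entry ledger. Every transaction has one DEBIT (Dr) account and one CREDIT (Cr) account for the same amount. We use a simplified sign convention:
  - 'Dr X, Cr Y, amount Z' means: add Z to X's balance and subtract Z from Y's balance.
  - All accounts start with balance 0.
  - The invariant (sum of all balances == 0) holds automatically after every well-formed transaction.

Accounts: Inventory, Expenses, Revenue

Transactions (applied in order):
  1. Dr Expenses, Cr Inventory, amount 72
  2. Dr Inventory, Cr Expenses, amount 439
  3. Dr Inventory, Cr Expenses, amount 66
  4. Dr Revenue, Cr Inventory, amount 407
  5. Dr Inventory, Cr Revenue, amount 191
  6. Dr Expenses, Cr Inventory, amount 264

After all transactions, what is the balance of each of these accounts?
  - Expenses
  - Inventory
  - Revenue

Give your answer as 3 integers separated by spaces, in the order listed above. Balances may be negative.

After txn 1 (Dr Expenses, Cr Inventory, amount 72): Expenses=72 Inventory=-72
After txn 2 (Dr Inventory, Cr Expenses, amount 439): Expenses=-367 Inventory=367
After txn 3 (Dr Inventory, Cr Expenses, amount 66): Expenses=-433 Inventory=433
After txn 4 (Dr Revenue, Cr Inventory, amount 407): Expenses=-433 Inventory=26 Revenue=407
After txn 5 (Dr Inventory, Cr Revenue, amount 191): Expenses=-433 Inventory=217 Revenue=216
After txn 6 (Dr Expenses, Cr Inventory, amount 264): Expenses=-169 Inventory=-47 Revenue=216

Answer: -169 -47 216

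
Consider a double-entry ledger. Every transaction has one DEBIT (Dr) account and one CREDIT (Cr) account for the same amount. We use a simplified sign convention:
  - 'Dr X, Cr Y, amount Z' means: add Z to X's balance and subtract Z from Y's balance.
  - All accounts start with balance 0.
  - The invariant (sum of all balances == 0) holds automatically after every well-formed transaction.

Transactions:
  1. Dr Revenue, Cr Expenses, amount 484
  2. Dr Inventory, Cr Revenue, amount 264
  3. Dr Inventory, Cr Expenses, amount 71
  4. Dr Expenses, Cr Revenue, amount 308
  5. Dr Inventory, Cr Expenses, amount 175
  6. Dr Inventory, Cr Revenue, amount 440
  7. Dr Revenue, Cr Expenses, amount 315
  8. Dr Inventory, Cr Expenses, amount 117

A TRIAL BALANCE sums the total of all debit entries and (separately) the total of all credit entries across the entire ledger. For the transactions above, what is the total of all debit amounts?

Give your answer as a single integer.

Answer: 2174

Derivation:
Txn 1: debit+=484
Txn 2: debit+=264
Txn 3: debit+=71
Txn 4: debit+=308
Txn 5: debit+=175
Txn 6: debit+=440
Txn 7: debit+=315
Txn 8: debit+=117
Total debits = 2174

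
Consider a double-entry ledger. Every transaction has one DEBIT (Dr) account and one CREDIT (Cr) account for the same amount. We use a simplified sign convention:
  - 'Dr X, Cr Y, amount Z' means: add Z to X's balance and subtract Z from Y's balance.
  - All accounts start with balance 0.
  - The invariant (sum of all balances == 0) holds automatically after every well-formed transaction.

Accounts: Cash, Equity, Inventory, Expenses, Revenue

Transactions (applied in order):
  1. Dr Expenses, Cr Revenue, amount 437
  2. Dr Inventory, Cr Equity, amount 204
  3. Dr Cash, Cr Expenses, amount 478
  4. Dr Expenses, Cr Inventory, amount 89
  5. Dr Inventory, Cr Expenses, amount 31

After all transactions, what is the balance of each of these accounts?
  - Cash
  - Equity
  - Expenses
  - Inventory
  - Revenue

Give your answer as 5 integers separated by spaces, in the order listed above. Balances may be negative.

Answer: 478 -204 17 146 -437

Derivation:
After txn 1 (Dr Expenses, Cr Revenue, amount 437): Expenses=437 Revenue=-437
After txn 2 (Dr Inventory, Cr Equity, amount 204): Equity=-204 Expenses=437 Inventory=204 Revenue=-437
After txn 3 (Dr Cash, Cr Expenses, amount 478): Cash=478 Equity=-204 Expenses=-41 Inventory=204 Revenue=-437
After txn 4 (Dr Expenses, Cr Inventory, amount 89): Cash=478 Equity=-204 Expenses=48 Inventory=115 Revenue=-437
After txn 5 (Dr Inventory, Cr Expenses, amount 31): Cash=478 Equity=-204 Expenses=17 Inventory=146 Revenue=-437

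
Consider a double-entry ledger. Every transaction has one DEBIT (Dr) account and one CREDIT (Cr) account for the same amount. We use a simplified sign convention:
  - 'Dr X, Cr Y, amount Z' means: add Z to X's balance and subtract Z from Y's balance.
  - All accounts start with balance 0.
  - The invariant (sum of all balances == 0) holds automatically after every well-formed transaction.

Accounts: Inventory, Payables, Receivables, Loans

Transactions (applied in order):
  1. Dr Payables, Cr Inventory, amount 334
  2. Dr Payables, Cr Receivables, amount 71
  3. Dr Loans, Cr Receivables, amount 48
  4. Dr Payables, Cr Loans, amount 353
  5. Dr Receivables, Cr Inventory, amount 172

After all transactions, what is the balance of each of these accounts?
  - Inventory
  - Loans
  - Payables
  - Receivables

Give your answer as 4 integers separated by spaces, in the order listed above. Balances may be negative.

Answer: -506 -305 758 53

Derivation:
After txn 1 (Dr Payables, Cr Inventory, amount 334): Inventory=-334 Payables=334
After txn 2 (Dr Payables, Cr Receivables, amount 71): Inventory=-334 Payables=405 Receivables=-71
After txn 3 (Dr Loans, Cr Receivables, amount 48): Inventory=-334 Loans=48 Payables=405 Receivables=-119
After txn 4 (Dr Payables, Cr Loans, amount 353): Inventory=-334 Loans=-305 Payables=758 Receivables=-119
After txn 5 (Dr Receivables, Cr Inventory, amount 172): Inventory=-506 Loans=-305 Payables=758 Receivables=53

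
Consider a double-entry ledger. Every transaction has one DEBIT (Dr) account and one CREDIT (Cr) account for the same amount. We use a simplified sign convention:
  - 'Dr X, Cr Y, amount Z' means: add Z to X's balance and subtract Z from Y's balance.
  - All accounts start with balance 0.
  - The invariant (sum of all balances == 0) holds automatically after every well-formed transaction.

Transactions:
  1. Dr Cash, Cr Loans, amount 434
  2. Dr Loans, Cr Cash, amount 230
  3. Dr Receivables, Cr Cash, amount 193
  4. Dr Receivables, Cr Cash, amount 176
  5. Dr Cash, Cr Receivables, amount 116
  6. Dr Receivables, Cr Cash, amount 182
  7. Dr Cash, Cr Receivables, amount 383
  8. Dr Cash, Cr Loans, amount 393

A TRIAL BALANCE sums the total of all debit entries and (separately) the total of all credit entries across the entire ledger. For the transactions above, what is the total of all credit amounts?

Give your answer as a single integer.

Answer: 2107

Derivation:
Txn 1: credit+=434
Txn 2: credit+=230
Txn 3: credit+=193
Txn 4: credit+=176
Txn 5: credit+=116
Txn 6: credit+=182
Txn 7: credit+=383
Txn 8: credit+=393
Total credits = 2107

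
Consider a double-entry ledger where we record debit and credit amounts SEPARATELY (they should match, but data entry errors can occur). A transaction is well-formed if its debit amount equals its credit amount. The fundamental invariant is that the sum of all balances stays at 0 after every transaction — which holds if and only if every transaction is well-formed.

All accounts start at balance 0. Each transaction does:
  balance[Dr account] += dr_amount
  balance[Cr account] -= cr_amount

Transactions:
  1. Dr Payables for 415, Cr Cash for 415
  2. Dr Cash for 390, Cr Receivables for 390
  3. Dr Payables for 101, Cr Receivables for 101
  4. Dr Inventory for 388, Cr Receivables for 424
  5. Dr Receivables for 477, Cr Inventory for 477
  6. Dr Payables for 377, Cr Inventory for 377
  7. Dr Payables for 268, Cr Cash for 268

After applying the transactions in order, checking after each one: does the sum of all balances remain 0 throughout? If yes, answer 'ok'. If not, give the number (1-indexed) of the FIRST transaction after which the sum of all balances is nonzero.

Answer: 4

Derivation:
After txn 1: dr=415 cr=415 sum_balances=0
After txn 2: dr=390 cr=390 sum_balances=0
After txn 3: dr=101 cr=101 sum_balances=0
After txn 4: dr=388 cr=424 sum_balances=-36
After txn 5: dr=477 cr=477 sum_balances=-36
After txn 6: dr=377 cr=377 sum_balances=-36
After txn 7: dr=268 cr=268 sum_balances=-36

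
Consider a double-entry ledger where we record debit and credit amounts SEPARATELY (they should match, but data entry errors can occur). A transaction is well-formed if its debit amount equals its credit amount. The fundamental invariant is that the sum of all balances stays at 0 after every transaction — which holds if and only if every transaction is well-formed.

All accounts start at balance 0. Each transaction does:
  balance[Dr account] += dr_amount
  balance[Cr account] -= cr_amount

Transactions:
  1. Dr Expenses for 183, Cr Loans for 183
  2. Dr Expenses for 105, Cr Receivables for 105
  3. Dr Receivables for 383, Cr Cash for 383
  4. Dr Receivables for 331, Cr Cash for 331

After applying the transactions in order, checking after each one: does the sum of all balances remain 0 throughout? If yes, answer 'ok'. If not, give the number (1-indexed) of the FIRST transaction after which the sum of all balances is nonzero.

Answer: ok

Derivation:
After txn 1: dr=183 cr=183 sum_balances=0
After txn 2: dr=105 cr=105 sum_balances=0
After txn 3: dr=383 cr=383 sum_balances=0
After txn 4: dr=331 cr=331 sum_balances=0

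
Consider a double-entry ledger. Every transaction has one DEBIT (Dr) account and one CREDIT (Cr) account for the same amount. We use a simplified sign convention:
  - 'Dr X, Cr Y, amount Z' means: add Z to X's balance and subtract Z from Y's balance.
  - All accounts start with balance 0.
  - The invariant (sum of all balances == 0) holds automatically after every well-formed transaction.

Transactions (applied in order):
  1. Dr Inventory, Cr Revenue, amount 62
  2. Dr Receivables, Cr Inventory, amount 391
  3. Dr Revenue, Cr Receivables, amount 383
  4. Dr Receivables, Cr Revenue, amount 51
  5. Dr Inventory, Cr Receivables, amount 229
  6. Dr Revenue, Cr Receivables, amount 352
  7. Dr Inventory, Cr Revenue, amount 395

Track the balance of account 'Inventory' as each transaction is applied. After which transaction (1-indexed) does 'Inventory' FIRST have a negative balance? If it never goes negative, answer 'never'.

After txn 1: Inventory=62
After txn 2: Inventory=-329

Answer: 2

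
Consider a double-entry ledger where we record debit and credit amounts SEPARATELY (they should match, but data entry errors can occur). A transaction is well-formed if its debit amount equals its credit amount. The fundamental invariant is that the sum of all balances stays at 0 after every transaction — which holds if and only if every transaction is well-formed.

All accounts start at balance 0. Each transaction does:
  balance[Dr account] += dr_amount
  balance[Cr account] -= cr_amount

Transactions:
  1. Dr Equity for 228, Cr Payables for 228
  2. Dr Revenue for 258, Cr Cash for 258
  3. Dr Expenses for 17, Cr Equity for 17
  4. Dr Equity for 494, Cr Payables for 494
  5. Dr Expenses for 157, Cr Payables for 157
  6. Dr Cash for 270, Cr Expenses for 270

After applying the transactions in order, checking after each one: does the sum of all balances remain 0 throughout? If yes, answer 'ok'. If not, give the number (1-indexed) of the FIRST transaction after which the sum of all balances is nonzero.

Answer: ok

Derivation:
After txn 1: dr=228 cr=228 sum_balances=0
After txn 2: dr=258 cr=258 sum_balances=0
After txn 3: dr=17 cr=17 sum_balances=0
After txn 4: dr=494 cr=494 sum_balances=0
After txn 5: dr=157 cr=157 sum_balances=0
After txn 6: dr=270 cr=270 sum_balances=0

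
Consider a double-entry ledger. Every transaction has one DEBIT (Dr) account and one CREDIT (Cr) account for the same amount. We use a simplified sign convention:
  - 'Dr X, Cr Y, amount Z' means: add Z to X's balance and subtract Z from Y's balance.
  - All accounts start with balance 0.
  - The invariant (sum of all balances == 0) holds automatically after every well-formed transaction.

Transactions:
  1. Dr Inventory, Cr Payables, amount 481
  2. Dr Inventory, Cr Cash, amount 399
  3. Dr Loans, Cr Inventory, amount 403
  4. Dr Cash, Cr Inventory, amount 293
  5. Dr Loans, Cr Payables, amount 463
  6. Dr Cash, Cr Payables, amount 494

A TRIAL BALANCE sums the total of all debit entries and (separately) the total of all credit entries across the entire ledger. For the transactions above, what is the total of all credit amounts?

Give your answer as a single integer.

Txn 1: credit+=481
Txn 2: credit+=399
Txn 3: credit+=403
Txn 4: credit+=293
Txn 5: credit+=463
Txn 6: credit+=494
Total credits = 2533

Answer: 2533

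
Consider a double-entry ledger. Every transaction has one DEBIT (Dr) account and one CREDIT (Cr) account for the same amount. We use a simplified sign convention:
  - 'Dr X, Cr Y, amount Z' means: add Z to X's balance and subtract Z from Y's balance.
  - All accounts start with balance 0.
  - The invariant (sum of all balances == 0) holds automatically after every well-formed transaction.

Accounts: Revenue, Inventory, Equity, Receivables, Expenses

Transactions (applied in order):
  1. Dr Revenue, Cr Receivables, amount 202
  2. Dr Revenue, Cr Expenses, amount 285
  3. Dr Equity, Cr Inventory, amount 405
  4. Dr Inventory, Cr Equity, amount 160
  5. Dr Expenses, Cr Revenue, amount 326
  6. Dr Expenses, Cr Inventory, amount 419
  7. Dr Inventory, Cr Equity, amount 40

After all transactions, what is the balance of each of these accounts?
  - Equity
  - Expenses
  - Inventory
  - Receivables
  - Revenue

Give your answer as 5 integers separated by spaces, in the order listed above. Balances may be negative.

After txn 1 (Dr Revenue, Cr Receivables, amount 202): Receivables=-202 Revenue=202
After txn 2 (Dr Revenue, Cr Expenses, amount 285): Expenses=-285 Receivables=-202 Revenue=487
After txn 3 (Dr Equity, Cr Inventory, amount 405): Equity=405 Expenses=-285 Inventory=-405 Receivables=-202 Revenue=487
After txn 4 (Dr Inventory, Cr Equity, amount 160): Equity=245 Expenses=-285 Inventory=-245 Receivables=-202 Revenue=487
After txn 5 (Dr Expenses, Cr Revenue, amount 326): Equity=245 Expenses=41 Inventory=-245 Receivables=-202 Revenue=161
After txn 6 (Dr Expenses, Cr Inventory, amount 419): Equity=245 Expenses=460 Inventory=-664 Receivables=-202 Revenue=161
After txn 7 (Dr Inventory, Cr Equity, amount 40): Equity=205 Expenses=460 Inventory=-624 Receivables=-202 Revenue=161

Answer: 205 460 -624 -202 161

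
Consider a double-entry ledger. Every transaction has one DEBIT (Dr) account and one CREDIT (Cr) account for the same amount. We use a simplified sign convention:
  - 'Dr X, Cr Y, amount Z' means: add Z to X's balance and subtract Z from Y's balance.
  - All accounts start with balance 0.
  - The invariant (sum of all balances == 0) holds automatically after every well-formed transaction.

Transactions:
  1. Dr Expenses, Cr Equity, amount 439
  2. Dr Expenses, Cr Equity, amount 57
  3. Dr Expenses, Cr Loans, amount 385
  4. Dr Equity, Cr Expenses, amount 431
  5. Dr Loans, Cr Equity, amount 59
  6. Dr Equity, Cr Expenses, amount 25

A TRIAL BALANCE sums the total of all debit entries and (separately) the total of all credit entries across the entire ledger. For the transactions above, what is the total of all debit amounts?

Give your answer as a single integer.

Txn 1: debit+=439
Txn 2: debit+=57
Txn 3: debit+=385
Txn 4: debit+=431
Txn 5: debit+=59
Txn 6: debit+=25
Total debits = 1396

Answer: 1396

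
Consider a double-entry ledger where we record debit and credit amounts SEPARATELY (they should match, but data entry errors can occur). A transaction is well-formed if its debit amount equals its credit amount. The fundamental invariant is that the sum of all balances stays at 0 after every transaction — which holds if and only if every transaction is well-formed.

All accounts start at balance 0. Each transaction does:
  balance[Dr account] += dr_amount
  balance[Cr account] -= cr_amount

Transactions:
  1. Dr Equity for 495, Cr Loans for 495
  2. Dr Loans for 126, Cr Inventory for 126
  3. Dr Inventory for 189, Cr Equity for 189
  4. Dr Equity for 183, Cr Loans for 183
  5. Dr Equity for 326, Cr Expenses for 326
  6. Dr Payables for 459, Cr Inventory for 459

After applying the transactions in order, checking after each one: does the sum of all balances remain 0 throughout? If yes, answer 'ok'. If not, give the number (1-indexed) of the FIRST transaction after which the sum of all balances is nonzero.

After txn 1: dr=495 cr=495 sum_balances=0
After txn 2: dr=126 cr=126 sum_balances=0
After txn 3: dr=189 cr=189 sum_balances=0
After txn 4: dr=183 cr=183 sum_balances=0
After txn 5: dr=326 cr=326 sum_balances=0
After txn 6: dr=459 cr=459 sum_balances=0

Answer: ok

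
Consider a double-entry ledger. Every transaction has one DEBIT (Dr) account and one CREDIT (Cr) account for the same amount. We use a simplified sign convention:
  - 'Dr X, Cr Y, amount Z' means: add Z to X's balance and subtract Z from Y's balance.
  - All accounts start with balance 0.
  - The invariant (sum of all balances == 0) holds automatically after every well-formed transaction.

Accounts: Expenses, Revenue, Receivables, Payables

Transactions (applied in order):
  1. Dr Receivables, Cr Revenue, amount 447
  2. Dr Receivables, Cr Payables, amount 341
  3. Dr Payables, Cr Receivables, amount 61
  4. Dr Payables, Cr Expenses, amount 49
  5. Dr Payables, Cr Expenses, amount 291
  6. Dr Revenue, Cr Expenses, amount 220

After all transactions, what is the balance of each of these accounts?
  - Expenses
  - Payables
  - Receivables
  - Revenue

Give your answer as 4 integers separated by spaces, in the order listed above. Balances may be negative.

Answer: -560 60 727 -227

Derivation:
After txn 1 (Dr Receivables, Cr Revenue, amount 447): Receivables=447 Revenue=-447
After txn 2 (Dr Receivables, Cr Payables, amount 341): Payables=-341 Receivables=788 Revenue=-447
After txn 3 (Dr Payables, Cr Receivables, amount 61): Payables=-280 Receivables=727 Revenue=-447
After txn 4 (Dr Payables, Cr Expenses, amount 49): Expenses=-49 Payables=-231 Receivables=727 Revenue=-447
After txn 5 (Dr Payables, Cr Expenses, amount 291): Expenses=-340 Payables=60 Receivables=727 Revenue=-447
After txn 6 (Dr Revenue, Cr Expenses, amount 220): Expenses=-560 Payables=60 Receivables=727 Revenue=-227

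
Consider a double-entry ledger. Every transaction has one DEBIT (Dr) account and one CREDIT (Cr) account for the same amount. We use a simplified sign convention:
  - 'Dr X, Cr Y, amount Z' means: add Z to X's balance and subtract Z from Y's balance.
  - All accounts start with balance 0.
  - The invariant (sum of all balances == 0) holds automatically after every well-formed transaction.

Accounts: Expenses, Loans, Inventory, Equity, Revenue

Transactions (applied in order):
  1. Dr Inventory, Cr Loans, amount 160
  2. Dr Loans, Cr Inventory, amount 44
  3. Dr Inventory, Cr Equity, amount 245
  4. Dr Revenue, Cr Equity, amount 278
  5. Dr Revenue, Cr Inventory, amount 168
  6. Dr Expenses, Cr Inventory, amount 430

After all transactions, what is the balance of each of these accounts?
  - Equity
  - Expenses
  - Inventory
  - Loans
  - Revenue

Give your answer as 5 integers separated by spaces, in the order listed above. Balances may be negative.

Answer: -523 430 -237 -116 446

Derivation:
After txn 1 (Dr Inventory, Cr Loans, amount 160): Inventory=160 Loans=-160
After txn 2 (Dr Loans, Cr Inventory, amount 44): Inventory=116 Loans=-116
After txn 3 (Dr Inventory, Cr Equity, amount 245): Equity=-245 Inventory=361 Loans=-116
After txn 4 (Dr Revenue, Cr Equity, amount 278): Equity=-523 Inventory=361 Loans=-116 Revenue=278
After txn 5 (Dr Revenue, Cr Inventory, amount 168): Equity=-523 Inventory=193 Loans=-116 Revenue=446
After txn 6 (Dr Expenses, Cr Inventory, amount 430): Equity=-523 Expenses=430 Inventory=-237 Loans=-116 Revenue=446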